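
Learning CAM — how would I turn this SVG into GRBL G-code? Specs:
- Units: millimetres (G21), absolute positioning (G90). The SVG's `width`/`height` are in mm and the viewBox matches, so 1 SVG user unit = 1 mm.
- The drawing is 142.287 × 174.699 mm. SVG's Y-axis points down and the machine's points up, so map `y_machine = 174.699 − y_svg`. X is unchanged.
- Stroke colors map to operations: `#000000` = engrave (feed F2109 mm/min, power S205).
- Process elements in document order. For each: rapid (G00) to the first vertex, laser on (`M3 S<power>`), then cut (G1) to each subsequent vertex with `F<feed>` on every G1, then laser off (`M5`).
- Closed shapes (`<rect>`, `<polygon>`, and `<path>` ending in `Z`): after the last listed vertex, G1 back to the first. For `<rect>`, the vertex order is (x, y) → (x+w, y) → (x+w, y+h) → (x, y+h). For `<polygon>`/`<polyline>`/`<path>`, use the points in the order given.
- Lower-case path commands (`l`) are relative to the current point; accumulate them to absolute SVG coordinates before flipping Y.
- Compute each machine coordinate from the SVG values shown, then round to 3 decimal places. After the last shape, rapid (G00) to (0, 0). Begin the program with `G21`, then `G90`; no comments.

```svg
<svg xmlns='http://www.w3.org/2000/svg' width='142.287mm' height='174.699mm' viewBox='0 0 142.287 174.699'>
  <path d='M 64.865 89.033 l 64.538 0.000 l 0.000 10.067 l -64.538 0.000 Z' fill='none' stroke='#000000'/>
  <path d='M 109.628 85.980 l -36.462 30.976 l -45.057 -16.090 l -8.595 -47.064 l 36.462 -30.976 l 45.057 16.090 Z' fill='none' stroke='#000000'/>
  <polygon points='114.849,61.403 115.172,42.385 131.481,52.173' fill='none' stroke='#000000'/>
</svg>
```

G21
G90
G00 X64.865 Y85.666
M3 S205
G1 X129.403 Y85.666 F2109
G1 X129.403 Y75.599 F2109
G1 X64.865 Y75.599 F2109
G1 X64.865 Y85.666 F2109
M5
G00 X109.628 Y88.719
M3 S205
G1 X73.166 Y57.743 F2109
G1 X28.109 Y73.833 F2109
G1 X19.514 Y120.897 F2109
G1 X55.976 Y151.873 F2109
G1 X101.033 Y135.783 F2109
G1 X109.628 Y88.719 F2109
M5
G00 X114.849 Y113.296
M3 S205
G1 X115.172 Y132.314 F2109
G1 X131.481 Y122.526 F2109
G1 X114.849 Y113.296 F2109
M5
G00 X0.000 Y0.000

1 u = 1 mm; y_m = 174.699 − y.

[1] `<path>` rectangle, #000000→engrave S205 F2109: (64.865,85.666) → (129.403,85.666) → (129.403,75.599) → (64.865,75.599) → (64.865,85.666) (closed)

[2] `<path>` regular polygon, #000000→engrave S205 F2109: (109.628,88.719) → (73.166,57.743) → (28.109,73.833) → (19.514,120.897) → (55.976,151.873) → (101.033,135.783) → (109.628,88.719) (closed)

[3] `<polygon>` regular polygon, #000000→engrave S205 F2109: (114.849,113.296) → (115.172,132.314) → (131.481,122.526) → (114.849,113.296) (closed)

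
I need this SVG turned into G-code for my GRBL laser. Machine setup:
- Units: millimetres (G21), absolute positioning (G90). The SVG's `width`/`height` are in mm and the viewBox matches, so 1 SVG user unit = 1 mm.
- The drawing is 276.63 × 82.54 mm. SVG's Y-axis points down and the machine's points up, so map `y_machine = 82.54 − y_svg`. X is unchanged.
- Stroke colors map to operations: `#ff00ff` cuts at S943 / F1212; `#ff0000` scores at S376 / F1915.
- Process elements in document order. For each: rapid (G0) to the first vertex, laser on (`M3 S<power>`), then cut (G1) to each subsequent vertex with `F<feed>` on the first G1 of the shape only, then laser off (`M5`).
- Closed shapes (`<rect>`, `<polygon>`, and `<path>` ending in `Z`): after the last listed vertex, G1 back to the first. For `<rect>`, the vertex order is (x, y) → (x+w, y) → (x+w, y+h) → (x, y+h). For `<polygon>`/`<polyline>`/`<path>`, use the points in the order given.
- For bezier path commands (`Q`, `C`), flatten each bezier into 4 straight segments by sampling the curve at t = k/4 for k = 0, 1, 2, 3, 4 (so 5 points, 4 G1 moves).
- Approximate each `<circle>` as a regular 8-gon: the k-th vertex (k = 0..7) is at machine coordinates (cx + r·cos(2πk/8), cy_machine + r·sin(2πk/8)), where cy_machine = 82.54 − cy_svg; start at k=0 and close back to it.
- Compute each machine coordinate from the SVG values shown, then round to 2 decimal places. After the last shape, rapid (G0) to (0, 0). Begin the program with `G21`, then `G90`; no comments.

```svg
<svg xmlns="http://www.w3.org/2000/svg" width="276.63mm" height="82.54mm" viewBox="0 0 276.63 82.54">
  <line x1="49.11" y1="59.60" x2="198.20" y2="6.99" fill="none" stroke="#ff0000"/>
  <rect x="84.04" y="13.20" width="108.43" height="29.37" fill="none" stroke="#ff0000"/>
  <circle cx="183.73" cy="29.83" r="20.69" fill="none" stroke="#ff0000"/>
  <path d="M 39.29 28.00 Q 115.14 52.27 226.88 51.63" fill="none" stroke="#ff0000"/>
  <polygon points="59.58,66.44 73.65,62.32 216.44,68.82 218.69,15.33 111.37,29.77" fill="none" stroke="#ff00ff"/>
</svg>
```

Since the viewBox matches the mm dimensions, user units are millimetres directly. The only transform is the Y-flip y_m = 82.54 − y_svg.

Shape 1 is a line segment drawn with `<line>`. Its stroke #ff0000 means score at S376, F1915. After flipping Y the toolpath is (49.11,22.94) → (198.20,75.55).

Shape 2 is a rectangle drawn with `<rect>`. Its stroke #ff0000 means score at S376, F1915. After flipping Y the toolpath is (84.04,69.34) → (192.47,69.34) → (192.47,39.97) → (84.04,39.97) → (84.04,69.34), returning to the start.

Shape 3 is a circle drawn with `<circle>`. Its stroke #ff0000 means score at S376, F1915. After flipping Y the toolpath is (204.42,52.71) → (198.36,67.34) → (183.73,73.40) → (169.10,67.34) → (163.04,52.71) → (169.10,38.08) → (183.73,32.02) → (198.36,38.08) → (204.42,52.71), returning to the start.

Shape 4 is a quadratic bezier drawn with `<path>`. Its stroke #ff0000 means score at S376, F1915. After flipping Y the toolpath is (39.29,54.54) → (79.46,43.96) → (124.11,36.50) → (173.25,32.15) → (226.88,30.91).

Shape 5 is a closed polygon drawn with `<polygon>`. Its stroke #ff00ff means cut at S943, F1212. After flipping Y the toolpath is (59.58,16.10) → (73.65,20.22) → (216.44,13.72) → (218.69,67.21) → (111.37,52.77) → (59.58,16.10), returning to the start.

G21
G90
G0 X49.11 Y22.94
M3 S376
G1 X198.20 Y75.55 F1915
M5
G0 X84.04 Y69.34
M3 S376
G1 X192.47 Y69.34 F1915
G1 X192.47 Y39.97
G1 X84.04 Y39.97
G1 X84.04 Y69.34
M5
G0 X204.42 Y52.71
M3 S376
G1 X198.36 Y67.34 F1915
G1 X183.73 Y73.40
G1 X169.10 Y67.34
G1 X163.04 Y52.71
G1 X169.10 Y38.08
G1 X183.73 Y32.02
G1 X198.36 Y38.08
G1 X204.42 Y52.71
M5
G0 X39.29 Y54.54
M3 S376
G1 X79.46 Y43.96 F1915
G1 X124.11 Y36.50
G1 X173.25 Y32.15
G1 X226.88 Y30.91
M5
G0 X59.58 Y16.10
M3 S943
G1 X73.65 Y20.22 F1212
G1 X216.44 Y13.72
G1 X218.69 Y67.21
G1 X111.37 Y52.77
G1 X59.58 Y16.10
M5
G0 X0.00 Y0.00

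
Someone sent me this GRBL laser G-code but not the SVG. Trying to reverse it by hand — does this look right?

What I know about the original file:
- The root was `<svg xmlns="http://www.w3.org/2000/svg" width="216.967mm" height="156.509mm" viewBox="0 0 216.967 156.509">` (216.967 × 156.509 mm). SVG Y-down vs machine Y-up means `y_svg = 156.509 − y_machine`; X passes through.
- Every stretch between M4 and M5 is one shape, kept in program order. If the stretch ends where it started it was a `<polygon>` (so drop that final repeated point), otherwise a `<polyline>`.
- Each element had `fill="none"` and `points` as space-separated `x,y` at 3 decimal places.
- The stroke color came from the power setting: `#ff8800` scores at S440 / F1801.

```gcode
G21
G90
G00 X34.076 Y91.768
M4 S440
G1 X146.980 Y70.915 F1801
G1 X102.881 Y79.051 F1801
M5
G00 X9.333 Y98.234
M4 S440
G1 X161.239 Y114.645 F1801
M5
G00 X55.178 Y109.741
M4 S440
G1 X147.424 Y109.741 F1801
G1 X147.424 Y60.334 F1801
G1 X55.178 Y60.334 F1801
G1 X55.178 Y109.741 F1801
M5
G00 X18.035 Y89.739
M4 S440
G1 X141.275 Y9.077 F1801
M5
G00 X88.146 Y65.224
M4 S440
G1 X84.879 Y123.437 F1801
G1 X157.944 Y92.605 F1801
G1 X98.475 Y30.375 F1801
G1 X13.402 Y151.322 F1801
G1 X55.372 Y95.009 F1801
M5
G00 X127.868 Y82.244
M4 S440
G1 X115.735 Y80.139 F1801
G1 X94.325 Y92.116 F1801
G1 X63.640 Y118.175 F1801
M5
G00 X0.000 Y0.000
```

Machine Y-up, SVG Y-down with viewBox height 156.509, so y_svg = 156.509 − y_machine; X carries over. Every run uses S440, so all elements get stroke `#ff8800` (score).

Run 1: The run is open, so emit a `<polyline>` with points (Y-flipped): 34.076,64.741 146.980,85.594 102.881,77.458.

Run 2: The run is open, so emit a `<polyline>` with points (Y-flipped): 9.333,58.275 161.239,41.864.

Run 3: The run returns to its start, so emit a `<polygon>` with points (Y-flipped): 55.178,46.768 147.424,46.768 147.424,96.175 55.178,96.175.

Run 4: The run is open, so emit a `<polyline>` with points (Y-flipped): 18.035,66.770 141.275,147.432.

Run 5: The run is open, so emit a `<polyline>` with points (Y-flipped): 88.146,91.285 84.879,33.072 157.944,63.904 98.475,126.134 13.402,5.187 55.372,61.500.

Run 6: The run is open, so emit a `<polyline>` with points (Y-flipped): 127.868,74.265 115.735,76.370 94.325,64.393 63.640,38.334.

<svg xmlns="http://www.w3.org/2000/svg" width="216.967mm" height="156.509mm" viewBox="0 0 216.967 156.509">
  <polyline points="34.076,64.741 146.980,85.594 102.881,77.458" fill="none" stroke="#ff8800"/>
  <polyline points="9.333,58.275 161.239,41.864" fill="none" stroke="#ff8800"/>
  <polygon points="55.178,46.768 147.424,46.768 147.424,96.175 55.178,96.175" fill="none" stroke="#ff8800"/>
  <polyline points="18.035,66.770 141.275,147.432" fill="none" stroke="#ff8800"/>
  <polyline points="88.146,91.285 84.879,33.072 157.944,63.904 98.475,126.134 13.402,5.187 55.372,61.500" fill="none" stroke="#ff8800"/>
  <polyline points="127.868,74.265 115.735,76.370 94.325,64.393 63.640,38.334" fill="none" stroke="#ff8800"/>
</svg>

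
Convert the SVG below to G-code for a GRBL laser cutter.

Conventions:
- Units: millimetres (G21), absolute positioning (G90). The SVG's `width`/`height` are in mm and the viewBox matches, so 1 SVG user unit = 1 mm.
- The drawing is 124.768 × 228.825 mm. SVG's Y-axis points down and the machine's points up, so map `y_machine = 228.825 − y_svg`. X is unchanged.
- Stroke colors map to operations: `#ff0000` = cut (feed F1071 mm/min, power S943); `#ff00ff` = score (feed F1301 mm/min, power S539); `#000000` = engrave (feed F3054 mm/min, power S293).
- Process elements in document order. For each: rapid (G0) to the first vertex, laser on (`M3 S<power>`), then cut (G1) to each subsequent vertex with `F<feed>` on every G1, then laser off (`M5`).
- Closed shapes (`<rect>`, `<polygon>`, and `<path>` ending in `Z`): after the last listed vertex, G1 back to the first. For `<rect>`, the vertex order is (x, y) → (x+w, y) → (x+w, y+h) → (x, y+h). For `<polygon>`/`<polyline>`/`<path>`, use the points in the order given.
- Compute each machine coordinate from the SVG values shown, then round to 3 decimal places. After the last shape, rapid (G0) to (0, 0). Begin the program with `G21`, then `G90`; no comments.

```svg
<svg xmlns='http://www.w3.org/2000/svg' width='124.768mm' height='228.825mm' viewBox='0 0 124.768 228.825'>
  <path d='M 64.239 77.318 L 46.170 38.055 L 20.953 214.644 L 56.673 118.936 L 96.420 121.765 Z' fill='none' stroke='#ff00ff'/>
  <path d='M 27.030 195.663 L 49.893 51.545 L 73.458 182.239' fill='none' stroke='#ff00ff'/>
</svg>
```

G21
G90
G0 X64.239 Y151.507
M3 S539
G1 X46.170 Y190.770 F1301
G1 X20.953 Y14.181 F1301
G1 X56.673 Y109.889 F1301
G1 X96.420 Y107.060 F1301
G1 X64.239 Y151.507 F1301
M5
G0 X27.030 Y33.162
M3 S539
G1 X49.893 Y177.280 F1301
G1 X73.458 Y46.586 F1301
M5
G0 X0.000 Y0.000

Since the viewBox matches the mm dimensions, user units are millimetres directly. The only transform is the Y-flip y_m = 228.825 − y_svg.

Shape 1 is a closed polygon drawn with `<path>`. Its stroke #ff00ff means score at S539, F1301. After flipping Y the toolpath is (64.239,151.507) → (46.170,190.770) → (20.953,14.181) → (56.673,109.889) → (96.420,107.060) → (64.239,151.507), returning to the start.

Shape 2 is a open polyline drawn with `<path>`. Its stroke #ff00ff means score at S539, F1301. After flipping Y the toolpath is (27.030,33.162) → (49.893,177.280) → (73.458,46.586).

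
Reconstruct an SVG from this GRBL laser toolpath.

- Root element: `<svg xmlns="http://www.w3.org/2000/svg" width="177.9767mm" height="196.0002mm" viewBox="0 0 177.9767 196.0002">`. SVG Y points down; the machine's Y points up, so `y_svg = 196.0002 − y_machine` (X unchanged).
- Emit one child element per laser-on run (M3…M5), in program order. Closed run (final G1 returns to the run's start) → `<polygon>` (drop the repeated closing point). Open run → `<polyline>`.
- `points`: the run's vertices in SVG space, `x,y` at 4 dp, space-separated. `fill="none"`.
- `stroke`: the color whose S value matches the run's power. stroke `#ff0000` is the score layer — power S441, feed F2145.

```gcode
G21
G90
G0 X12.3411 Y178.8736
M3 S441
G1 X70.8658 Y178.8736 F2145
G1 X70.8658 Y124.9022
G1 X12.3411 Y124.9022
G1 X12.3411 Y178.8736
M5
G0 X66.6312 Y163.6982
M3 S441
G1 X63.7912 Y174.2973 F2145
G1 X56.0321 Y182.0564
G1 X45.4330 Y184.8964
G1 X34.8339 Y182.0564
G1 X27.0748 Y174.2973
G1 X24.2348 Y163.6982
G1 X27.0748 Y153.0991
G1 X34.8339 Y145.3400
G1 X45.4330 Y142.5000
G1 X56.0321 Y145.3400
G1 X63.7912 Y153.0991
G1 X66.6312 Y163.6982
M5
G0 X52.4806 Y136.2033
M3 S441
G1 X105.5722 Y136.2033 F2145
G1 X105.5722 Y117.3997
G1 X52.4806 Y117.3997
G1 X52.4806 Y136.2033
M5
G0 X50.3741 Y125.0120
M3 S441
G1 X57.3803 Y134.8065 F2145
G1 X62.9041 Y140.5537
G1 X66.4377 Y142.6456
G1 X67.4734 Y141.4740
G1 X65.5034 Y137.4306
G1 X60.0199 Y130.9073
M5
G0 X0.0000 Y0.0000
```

<svg xmlns="http://www.w3.org/2000/svg" width="177.9767mm" height="196.0002mm" viewBox="0 0 177.9767 196.0002">
  <polygon points="12.3411,17.1266 70.8658,17.1266 70.8658,71.0980 12.3411,71.0980" fill="none" stroke="#ff0000"/>
  <polygon points="66.6312,32.3020 63.7912,21.7029 56.0321,13.9438 45.4330,11.1038 34.8339,13.9438 27.0748,21.7029 24.2348,32.3020 27.0748,42.9011 34.8339,50.6602 45.4330,53.5002 56.0321,50.6602 63.7912,42.9011" fill="none" stroke="#ff0000"/>
  <polygon points="52.4806,59.7969 105.5722,59.7969 105.5722,78.6005 52.4806,78.6005" fill="none" stroke="#ff0000"/>
  <polyline points="50.3741,70.9882 57.3803,61.1937 62.9041,55.4465 66.4377,53.3546 67.4734,54.5262 65.5034,58.5696 60.0199,65.0929" fill="none" stroke="#ff0000"/>
</svg>

y_svg = 196.0002 − y_m. Every run uses S441, so all elements get stroke `#ff0000` (score).

[1] closed run; points: 12.3411,17.1266 70.8658,17.1266 70.8658,71.0980 12.3411,71.0980

[2] closed run; points: 66.6312,32.3020 63.7912,21.7029 56.0321,13.9438 45.4330,11.1038 34.8339,13.9438 27.0748,21.7029 24.2348,32.3020 27.0748,42.9011 34.8339,50.6602 45.4330,53.5002 56.0321,50.6602 63.7912,42.9011

[3] closed run; points: 52.4806,59.7969 105.5722,59.7969 105.5722,78.6005 52.4806,78.6005

[4] open run; points: 50.3741,70.9882 57.3803,61.1937 62.9041,55.4465 66.4377,53.3546 67.4734,54.5262 65.5034,58.5696 60.0199,65.0929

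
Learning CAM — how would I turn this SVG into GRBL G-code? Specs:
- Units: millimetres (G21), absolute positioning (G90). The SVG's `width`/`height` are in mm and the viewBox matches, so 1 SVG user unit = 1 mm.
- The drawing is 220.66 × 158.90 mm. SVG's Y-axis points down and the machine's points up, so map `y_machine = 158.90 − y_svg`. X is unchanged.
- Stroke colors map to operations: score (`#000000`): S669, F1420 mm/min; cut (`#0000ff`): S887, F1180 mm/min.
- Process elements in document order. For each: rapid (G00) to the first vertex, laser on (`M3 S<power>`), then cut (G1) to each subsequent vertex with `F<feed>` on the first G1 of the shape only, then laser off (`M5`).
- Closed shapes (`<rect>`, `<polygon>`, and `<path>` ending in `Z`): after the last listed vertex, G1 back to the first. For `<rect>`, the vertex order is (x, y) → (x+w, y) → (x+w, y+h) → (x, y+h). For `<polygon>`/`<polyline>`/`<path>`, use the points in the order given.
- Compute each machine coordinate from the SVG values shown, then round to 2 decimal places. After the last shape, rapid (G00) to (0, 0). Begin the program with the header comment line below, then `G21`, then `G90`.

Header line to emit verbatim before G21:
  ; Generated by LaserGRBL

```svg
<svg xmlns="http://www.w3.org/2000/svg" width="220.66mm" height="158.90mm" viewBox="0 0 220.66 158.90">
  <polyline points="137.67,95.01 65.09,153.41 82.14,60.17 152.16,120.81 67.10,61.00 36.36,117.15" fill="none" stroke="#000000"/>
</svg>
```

; Generated by LaserGRBL
G21
G90
G00 X137.67 Y63.89
M3 S669
G1 X65.09 Y5.49 F1420
G1 X82.14 Y98.73
G1 X152.16 Y38.09
G1 X67.10 Y97.90
G1 X36.36 Y41.75
M5
G00 X0.00 Y0.00

1 u = 1 mm; y_m = 158.90 − y.

[1] `<polyline>` open polyline, #000000→score S669 F1420: (137.67,63.89) → (65.09,5.49) → (82.14,98.73) → (152.16,38.09) → (67.10,97.90) → (36.36,41.75)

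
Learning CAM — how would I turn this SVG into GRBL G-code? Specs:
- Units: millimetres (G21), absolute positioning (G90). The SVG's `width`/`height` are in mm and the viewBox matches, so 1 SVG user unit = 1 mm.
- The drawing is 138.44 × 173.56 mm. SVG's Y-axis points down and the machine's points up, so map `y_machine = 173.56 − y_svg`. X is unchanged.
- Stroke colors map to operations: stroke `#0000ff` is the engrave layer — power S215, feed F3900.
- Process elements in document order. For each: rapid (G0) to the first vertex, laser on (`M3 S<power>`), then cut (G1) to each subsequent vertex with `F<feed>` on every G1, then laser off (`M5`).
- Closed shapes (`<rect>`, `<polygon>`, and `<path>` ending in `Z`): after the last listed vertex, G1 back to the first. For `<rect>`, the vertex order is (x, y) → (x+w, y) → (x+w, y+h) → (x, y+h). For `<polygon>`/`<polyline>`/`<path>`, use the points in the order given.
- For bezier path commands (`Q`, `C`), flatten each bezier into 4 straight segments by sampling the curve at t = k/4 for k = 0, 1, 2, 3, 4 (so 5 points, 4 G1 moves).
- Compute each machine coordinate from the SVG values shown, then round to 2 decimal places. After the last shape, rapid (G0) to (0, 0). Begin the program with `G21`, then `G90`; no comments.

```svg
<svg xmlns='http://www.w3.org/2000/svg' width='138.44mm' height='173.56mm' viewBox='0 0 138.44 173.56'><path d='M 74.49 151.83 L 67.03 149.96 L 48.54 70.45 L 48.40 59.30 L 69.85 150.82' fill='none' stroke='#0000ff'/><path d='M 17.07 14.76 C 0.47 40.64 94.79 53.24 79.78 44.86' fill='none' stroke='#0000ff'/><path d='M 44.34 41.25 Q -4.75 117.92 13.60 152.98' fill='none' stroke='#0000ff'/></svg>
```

G21
G90
G0 X74.49 Y21.73
M3 S215
G1 X67.03 Y23.60 F3900
G1 X48.54 Y103.11 F3900
G1 X48.40 Y114.26 F3900
G1 X69.85 Y22.74 F3900
M5
G0 X17.07 Y158.80
M3 S215
G1 X21.98 Y142.00 F3900
G1 X47.83 Y130.90 F3900
G1 X73.98 Y126.23 F3900
G1 X79.78 Y128.70 F3900
M5
G0 X44.34 Y132.31
M3 S215
G1 X24.01 Y96.58 F3900
G1 X12.11 Y66.04 F3900
G1 X8.64 Y40.71 F3900
G1 X13.60 Y20.58 F3900
M5
G0 X0.00 Y0.00

viewBox `0 0 138.44 173.56` with mm width/height → 1 unit = 1 mm. Flip: y_m = 173.56 − y_svg.

**Shape 1** — `<path>` open polyline, stroke `#0000ff` → engrave (S215, F3900). Machine vertices: (74.49,21.73) → (67.03,23.60) → (48.54,103.11) → (48.40,114.26) → (69.85,22.74). Open path.

**Shape 2** — `<path>` cubic bezier, stroke `#0000ff` → engrave (S215, F3900). Control points (SVG): P0=(17.07,14.76), P1=(0.47,40.64), P2=(94.79,53.24), P3=(79.78,44.86); sampled at t=k/4. Machine vertices: (17.07,158.80) → (21.98,142.00) → (47.83,130.90) → (73.98,126.23) → (79.78,128.70). Open path.

**Shape 3** — `<path>` quadratic bezier, stroke `#0000ff` → engrave (S215, F3900). Control points (SVG): P0=(44.34,41.25), P1=(-4.75,117.92), P2=(13.60,152.98); sampled at t=k/4. Machine vertices: (44.34,132.31) → (24.01,96.58) → (12.11,66.04) → (8.64,40.71) → (13.60,20.58). Open path.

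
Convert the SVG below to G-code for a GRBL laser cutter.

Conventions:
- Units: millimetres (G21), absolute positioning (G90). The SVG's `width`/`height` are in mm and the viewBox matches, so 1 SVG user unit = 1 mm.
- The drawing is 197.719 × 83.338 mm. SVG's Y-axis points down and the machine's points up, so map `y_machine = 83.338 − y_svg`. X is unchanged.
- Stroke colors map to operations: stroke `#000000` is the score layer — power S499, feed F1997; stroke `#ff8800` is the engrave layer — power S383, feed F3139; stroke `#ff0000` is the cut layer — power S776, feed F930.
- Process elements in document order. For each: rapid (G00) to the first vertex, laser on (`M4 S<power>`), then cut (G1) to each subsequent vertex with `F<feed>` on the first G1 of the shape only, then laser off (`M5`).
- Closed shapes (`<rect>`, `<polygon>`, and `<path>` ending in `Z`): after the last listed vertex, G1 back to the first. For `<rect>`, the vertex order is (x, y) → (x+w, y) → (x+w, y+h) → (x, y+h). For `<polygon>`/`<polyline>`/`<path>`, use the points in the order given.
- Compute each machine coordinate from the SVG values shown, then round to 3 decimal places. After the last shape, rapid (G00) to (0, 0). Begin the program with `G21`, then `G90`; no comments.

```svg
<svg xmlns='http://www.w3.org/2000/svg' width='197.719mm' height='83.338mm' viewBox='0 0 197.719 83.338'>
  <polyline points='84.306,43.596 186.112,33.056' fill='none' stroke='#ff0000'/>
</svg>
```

1 u = 1 mm; y_m = 83.338 − y.

[1] `<polyline>` line segment, #ff0000→cut S776 F930: (84.306,39.742) → (186.112,50.282)

G21
G90
G00 X84.306 Y39.742
M4 S776
G1 X186.112 Y50.282 F930
M5
G00 X0.000 Y0.000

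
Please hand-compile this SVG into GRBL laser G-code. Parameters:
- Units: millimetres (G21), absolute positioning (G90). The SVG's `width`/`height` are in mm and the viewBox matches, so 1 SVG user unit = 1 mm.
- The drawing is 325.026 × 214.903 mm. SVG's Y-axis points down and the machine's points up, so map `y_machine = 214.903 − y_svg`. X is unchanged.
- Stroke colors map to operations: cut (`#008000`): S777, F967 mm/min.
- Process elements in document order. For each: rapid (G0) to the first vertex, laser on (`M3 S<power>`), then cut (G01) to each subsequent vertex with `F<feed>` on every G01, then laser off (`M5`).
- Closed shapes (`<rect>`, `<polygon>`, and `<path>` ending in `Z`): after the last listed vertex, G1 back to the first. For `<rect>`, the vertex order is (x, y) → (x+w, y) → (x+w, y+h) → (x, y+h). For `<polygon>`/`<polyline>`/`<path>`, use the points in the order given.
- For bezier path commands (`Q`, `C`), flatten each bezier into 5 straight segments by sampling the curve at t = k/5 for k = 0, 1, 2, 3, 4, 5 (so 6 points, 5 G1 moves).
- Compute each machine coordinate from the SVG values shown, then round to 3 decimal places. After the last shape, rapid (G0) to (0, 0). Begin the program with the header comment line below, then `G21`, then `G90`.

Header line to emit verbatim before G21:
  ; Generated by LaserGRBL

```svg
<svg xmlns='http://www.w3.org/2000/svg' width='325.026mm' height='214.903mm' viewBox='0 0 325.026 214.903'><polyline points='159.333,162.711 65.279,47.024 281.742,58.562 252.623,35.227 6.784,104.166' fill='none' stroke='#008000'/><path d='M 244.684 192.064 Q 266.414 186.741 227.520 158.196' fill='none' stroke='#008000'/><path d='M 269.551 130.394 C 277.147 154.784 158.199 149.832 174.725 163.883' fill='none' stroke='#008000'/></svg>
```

viewBox `0 0 325.026 214.903` with mm width/height → 1 unit = 1 mm. Flip: y_m = 214.903 − y_svg.

**Shape 1** — `<polyline>` open polyline, stroke `#008000` → cut (S777, F967). Machine vertices: (159.333,52.192) → (65.279,167.879) → (281.742,156.341) → (252.623,179.676) → (6.784,110.737). Open path.

**Shape 2** — `<path>` quadratic bezier, stroke `#008000` → cut (S777, F967). Control points (SVG): P0=(244.684,192.064), P1=(266.414,186.741), P2=(227.520,158.196); sampled at t=k/5. Machine vertices: (244.684,22.839) → (250.951,25.897) → (252.368,30.813) → (248.935,37.587) → (240.653,46.218) → (227.520,56.707). Open path.

**Shape 3** — `<path>` cubic bezier, stroke `#008000` → cut (S777, F967). Control points (SVG): P0=(269.551,130.394), P1=(277.147,154.784), P2=(158.199,149.832), P3=(174.725,163.883); sampled at t=k/5. Machine vertices: (269.551,84.509) → (261.019,73.009) → (234.694,66.231) → (203.152,61.854) → (178.970,57.557) → (174.725,51.020). Open path.

; Generated by LaserGRBL
G21
G90
G0 X159.333 Y52.192
M3 S777
G01 X65.279 Y167.879 F967
G01 X281.742 Y156.341 F967
G01 X252.623 Y179.676 F967
G01 X6.784 Y110.737 F967
M5
G0 X244.684 Y22.839
M3 S777
G01 X250.951 Y25.897 F967
G01 X252.368 Y30.813 F967
G01 X248.935 Y37.587 F967
G01 X240.653 Y46.218 F967
G01 X227.520 Y56.707 F967
M5
G0 X269.551 Y84.509
M3 S777
G01 X261.019 Y73.009 F967
G01 X234.694 Y66.231 F967
G01 X203.152 Y61.854 F967
G01 X178.970 Y57.557 F967
G01 X174.725 Y51.020 F967
M5
G0 X0.000 Y0.000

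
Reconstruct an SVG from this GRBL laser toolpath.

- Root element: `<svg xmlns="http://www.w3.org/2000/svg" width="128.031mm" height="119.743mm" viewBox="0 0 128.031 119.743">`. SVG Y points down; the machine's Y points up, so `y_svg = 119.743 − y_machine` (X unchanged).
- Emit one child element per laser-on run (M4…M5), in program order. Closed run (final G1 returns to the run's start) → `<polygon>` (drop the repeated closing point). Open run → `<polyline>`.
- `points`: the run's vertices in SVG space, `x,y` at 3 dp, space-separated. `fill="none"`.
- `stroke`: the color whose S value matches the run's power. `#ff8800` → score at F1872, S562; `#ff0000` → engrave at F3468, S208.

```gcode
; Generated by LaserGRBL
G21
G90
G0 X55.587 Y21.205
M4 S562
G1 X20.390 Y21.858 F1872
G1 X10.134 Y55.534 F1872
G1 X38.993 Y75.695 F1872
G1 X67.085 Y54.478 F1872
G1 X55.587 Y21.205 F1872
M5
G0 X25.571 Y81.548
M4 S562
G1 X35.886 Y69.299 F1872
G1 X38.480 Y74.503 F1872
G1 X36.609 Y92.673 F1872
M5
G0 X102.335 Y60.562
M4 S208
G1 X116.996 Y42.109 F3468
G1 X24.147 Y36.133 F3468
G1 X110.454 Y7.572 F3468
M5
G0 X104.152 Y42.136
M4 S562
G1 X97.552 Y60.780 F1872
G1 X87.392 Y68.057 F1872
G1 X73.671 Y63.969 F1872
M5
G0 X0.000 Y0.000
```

Each laser-on run becomes one SVG element. Flip Y back into SVG space with y_svg = 119.743 − y_machine.

Run 1: the run's S562 means `#ff8800` (score). The run returns to its start, so emit a `<polygon>` with points (Y-flipped): 55.587,98.538 20.390,97.885 10.134,64.209 38.993,44.048 67.085,65.265.

Run 2: the run's S562 means `#ff8800` (score). The run is open, so emit a `<polyline>` with points (Y-flipped): 25.571,38.195 35.886,50.444 38.480,45.240 36.609,27.070.

Run 3: the run's S208 means `#ff0000` (engrave). The run is open, so emit a `<polyline>` with points (Y-flipped): 102.335,59.181 116.996,77.634 24.147,83.610 110.454,112.171.

Run 4: S562 ⇒ score layer `#ff8800`. The run is open, so emit a `<polyline>` with points (Y-flipped): 104.152,77.607 97.552,58.963 87.392,51.686 73.671,55.774.

<svg xmlns="http://www.w3.org/2000/svg" width="128.031mm" height="119.743mm" viewBox="0 0 128.031 119.743">
  <polygon points="55.587,98.538 20.390,97.885 10.134,64.209 38.993,44.048 67.085,65.265" fill="none" stroke="#ff8800"/>
  <polyline points="25.571,38.195 35.886,50.444 38.480,45.240 36.609,27.070" fill="none" stroke="#ff8800"/>
  <polyline points="102.335,59.181 116.996,77.634 24.147,83.610 110.454,112.171" fill="none" stroke="#ff0000"/>
  <polyline points="104.152,77.607 97.552,58.963 87.392,51.686 73.671,55.774" fill="none" stroke="#ff8800"/>
</svg>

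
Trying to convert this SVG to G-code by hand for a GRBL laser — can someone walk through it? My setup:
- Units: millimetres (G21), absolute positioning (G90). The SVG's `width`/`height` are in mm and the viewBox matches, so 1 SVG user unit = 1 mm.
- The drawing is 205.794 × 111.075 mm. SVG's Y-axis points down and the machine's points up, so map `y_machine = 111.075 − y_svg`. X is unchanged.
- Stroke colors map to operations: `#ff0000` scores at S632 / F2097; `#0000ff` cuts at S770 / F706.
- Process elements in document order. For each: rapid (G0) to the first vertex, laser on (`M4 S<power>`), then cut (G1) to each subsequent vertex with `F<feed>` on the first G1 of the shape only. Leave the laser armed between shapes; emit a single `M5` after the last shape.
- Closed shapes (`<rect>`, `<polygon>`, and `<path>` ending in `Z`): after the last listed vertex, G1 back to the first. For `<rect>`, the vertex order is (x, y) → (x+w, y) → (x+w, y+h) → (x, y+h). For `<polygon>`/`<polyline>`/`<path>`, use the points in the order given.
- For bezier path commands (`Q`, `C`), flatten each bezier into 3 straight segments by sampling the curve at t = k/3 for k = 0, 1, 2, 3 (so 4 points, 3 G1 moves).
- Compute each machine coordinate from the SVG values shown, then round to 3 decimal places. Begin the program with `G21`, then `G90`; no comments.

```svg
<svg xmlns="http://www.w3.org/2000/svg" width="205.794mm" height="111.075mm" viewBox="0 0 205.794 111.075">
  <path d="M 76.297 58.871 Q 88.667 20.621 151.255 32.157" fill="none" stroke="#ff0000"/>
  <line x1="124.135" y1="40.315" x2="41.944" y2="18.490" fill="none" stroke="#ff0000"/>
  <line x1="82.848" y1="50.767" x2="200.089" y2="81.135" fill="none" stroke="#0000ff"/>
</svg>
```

G21
G90
G0 X76.297 Y52.204
M4 S632
G1 X90.123 Y72.172 F2097
G1 X115.109 Y81.077
G1 X151.255 Y78.918
G0 X124.135 Y70.760
M4 S632
G1 X41.944 Y92.585 F2097
G0 X82.848 Y60.308
M4 S770
G1 X200.089 Y29.940 F706
M5

1 u = 1 mm; y_m = 111.075 − y.

[1] `<path>` quadratic bezier, #ff0000→score S632 F2097: (76.297,52.204) → (90.123,72.172) → (115.109,81.077) → (151.255,78.918)

[2] `<line>` line segment, #ff0000→score S632 F2097: (124.135,70.760) → (41.944,92.585)

[3] `<line>` line segment, #0000ff→cut S770 F706: (82.848,60.308) → (200.089,29.940)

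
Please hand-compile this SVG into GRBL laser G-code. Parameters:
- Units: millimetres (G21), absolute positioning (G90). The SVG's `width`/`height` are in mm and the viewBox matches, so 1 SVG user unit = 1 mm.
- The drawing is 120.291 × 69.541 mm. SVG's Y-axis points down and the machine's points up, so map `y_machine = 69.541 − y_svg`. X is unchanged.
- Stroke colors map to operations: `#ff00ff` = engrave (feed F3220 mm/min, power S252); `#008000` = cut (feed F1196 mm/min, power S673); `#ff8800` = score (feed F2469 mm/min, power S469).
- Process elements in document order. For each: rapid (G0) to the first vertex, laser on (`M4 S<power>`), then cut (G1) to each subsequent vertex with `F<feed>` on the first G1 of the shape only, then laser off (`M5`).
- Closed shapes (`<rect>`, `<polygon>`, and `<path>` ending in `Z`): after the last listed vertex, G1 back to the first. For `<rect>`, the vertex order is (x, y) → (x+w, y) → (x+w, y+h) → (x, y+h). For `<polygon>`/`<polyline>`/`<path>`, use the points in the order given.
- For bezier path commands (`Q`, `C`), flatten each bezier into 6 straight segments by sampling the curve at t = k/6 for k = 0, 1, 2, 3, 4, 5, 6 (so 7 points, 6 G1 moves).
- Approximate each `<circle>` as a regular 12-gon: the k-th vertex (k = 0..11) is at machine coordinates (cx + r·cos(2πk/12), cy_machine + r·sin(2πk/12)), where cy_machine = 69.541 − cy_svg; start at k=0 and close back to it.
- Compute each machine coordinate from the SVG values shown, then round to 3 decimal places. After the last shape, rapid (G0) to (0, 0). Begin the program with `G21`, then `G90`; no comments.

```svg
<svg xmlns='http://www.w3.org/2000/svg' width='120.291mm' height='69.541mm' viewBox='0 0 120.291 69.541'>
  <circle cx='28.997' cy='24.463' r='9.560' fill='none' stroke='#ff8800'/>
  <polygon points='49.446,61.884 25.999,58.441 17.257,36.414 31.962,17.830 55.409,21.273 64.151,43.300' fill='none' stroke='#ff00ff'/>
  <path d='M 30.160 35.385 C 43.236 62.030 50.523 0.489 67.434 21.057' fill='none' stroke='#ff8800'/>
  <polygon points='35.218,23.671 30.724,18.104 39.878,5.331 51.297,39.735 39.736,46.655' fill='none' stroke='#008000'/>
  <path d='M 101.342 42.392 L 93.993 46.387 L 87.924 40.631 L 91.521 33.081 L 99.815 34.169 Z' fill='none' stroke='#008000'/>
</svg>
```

1 u = 1 mm; y_m = 69.541 − y.

[1] `<circle>` circle, #ff8800→score S469 F2469: (38.557,45.078) → (37.276,49.858) → (33.777,53.357) → (28.997,54.638) → (24.217,53.357) → (20.718,49.858) → (19.437,45.078) → (20.718,40.298) → (24.217,36.799) → (28.997,35.518) → (33.777,36.799) → (37.276,40.298) → (38.557,45.078) (closed)

[2] `<polygon>` regular polygon, #ff00ff→engrave S252 F3220: (49.446,7.657) → (25.999,11.100) → (17.257,33.127) → (31.962,51.711) → (55.409,48.268) → (64.151,26.241) → (49.446,7.657) (closed)

[3] `<path>` cubic bezier, #ff8800→score S469 F2469: (30.160,34.156) → (36.287,27.394) → (41.877,30.599) → (47.359,39.041) → (53.160,47.990) → (59.709,52.714) → (67.434,48.484)

[4] `<polygon>` closed polygon, #008000→cut S673 F1196: (35.218,45.870) → (30.724,51.437) → (39.878,64.210) → (51.297,29.806) → (39.736,22.886) → (35.218,45.870) (closed)

[5] `<path>` regular polygon, #008000→cut S673 F1196: (101.342,27.149) → (93.993,23.154) → (87.924,28.910) → (91.521,36.460) → (99.815,35.372) → (101.342,27.149) (closed)

G21
G90
G0 X38.557 Y45.078
M4 S469
G1 X37.276 Y49.858 F2469
G1 X33.777 Y53.357
G1 X28.997 Y54.638
G1 X24.217 Y53.357
G1 X20.718 Y49.858
G1 X19.437 Y45.078
G1 X20.718 Y40.298
G1 X24.217 Y36.799
G1 X28.997 Y35.518
G1 X33.777 Y36.799
G1 X37.276 Y40.298
G1 X38.557 Y45.078
M5
G0 X49.446 Y7.657
M4 S252
G1 X25.999 Y11.100 F3220
G1 X17.257 Y33.127
G1 X31.962 Y51.711
G1 X55.409 Y48.268
G1 X64.151 Y26.241
G1 X49.446 Y7.657
M5
G0 X30.160 Y34.156
M4 S469
G1 X36.287 Y27.394 F2469
G1 X41.877 Y30.599
G1 X47.359 Y39.041
G1 X53.160 Y47.990
G1 X59.709 Y52.714
G1 X67.434 Y48.484
M5
G0 X35.218 Y45.870
M4 S673
G1 X30.724 Y51.437 F1196
G1 X39.878 Y64.210
G1 X51.297 Y29.806
G1 X39.736 Y22.886
G1 X35.218 Y45.870
M5
G0 X101.342 Y27.149
M4 S673
G1 X93.993 Y23.154 F1196
G1 X87.924 Y28.910
G1 X91.521 Y36.460
G1 X99.815 Y35.372
G1 X101.342 Y27.149
M5
G0 X0.000 Y0.000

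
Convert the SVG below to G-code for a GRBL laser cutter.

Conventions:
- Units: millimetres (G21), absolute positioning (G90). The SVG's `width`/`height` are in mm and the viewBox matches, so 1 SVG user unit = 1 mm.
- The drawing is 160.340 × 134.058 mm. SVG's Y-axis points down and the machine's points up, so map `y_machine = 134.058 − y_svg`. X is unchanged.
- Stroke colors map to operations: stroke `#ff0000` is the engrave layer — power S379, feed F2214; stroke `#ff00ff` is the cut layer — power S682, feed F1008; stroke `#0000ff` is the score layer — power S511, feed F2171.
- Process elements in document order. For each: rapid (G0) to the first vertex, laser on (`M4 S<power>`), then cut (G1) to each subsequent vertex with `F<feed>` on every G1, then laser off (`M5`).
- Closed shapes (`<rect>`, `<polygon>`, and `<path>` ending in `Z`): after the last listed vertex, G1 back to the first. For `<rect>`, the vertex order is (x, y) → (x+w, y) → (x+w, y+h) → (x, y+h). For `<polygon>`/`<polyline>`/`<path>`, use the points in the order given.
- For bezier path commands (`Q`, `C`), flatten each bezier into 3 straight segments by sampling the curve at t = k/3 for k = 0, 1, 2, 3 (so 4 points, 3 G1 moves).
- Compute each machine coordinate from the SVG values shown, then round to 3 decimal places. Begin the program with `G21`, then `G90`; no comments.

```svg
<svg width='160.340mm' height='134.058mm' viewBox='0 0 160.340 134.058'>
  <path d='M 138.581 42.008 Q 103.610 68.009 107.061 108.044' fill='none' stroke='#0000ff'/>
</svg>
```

1 u = 1 mm; y_m = 134.058 − y.

[1] `<path>` quadratic bezier, #0000ff→score S511 F2171: (138.581,92.050) → (119.536,73.157) → (109.029,51.145) → (107.061,26.014)

G21
G90
G0 X138.581 Y92.050
M4 S511
G1 X119.536 Y73.157 F2171
G1 X109.029 Y51.145 F2171
G1 X107.061 Y26.014 F2171
M5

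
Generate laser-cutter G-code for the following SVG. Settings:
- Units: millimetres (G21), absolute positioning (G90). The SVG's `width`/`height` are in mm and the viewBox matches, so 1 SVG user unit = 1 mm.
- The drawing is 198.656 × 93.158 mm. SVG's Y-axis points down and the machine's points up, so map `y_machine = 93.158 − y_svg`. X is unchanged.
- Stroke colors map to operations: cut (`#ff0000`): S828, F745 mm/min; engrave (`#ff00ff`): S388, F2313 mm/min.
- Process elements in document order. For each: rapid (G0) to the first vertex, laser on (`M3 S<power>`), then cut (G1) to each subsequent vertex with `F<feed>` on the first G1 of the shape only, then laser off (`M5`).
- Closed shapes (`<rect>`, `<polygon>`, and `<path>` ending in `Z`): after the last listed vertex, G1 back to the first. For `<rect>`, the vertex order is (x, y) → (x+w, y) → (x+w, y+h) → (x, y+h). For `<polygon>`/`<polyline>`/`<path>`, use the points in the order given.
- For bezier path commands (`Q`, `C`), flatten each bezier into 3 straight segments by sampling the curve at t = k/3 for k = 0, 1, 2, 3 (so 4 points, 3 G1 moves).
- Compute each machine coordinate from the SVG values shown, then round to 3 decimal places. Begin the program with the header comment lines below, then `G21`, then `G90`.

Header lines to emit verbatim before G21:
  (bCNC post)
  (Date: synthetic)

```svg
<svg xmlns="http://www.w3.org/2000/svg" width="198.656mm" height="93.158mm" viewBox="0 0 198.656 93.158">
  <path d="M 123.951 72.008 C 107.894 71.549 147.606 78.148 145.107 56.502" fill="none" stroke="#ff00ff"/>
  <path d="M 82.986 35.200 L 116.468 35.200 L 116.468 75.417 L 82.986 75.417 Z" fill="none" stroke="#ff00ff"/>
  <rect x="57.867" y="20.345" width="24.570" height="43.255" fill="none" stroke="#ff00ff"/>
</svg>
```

(bCNC post)
(Date: synthetic)
G21
G90
G0 X123.951 Y21.150
M3 S388
G1 X122.855 Y20.564 F2313
G1 X137.165 Y23.117
G1 X145.107 Y36.656
M5
G0 X82.986 Y57.958
M3 S388
G1 X116.468 Y57.958 F2313
G1 X116.468 Y17.741
G1 X82.986 Y17.741
G1 X82.986 Y57.958
M5
G0 X57.867 Y72.813
M3 S388
G1 X82.437 Y72.813 F2313
G1 X82.437 Y29.558
G1 X57.867 Y29.558
G1 X57.867 Y72.813
M5

viewBox `0 0 198.656 93.158` with mm width/height → 1 unit = 1 mm. Flip: y_m = 93.158 − y_svg.

**Shape 1** — `<path>` cubic bezier, stroke `#ff00ff` → engrave (S388, F2313). Control points (SVG): P0=(123.951,72.008), P1=(107.894,71.549), P2=(147.606,78.148), P3=(145.107,56.502); sampled at t=k/3. Machine vertices: (123.951,21.150) → (122.855,20.564) → (137.165,23.117) → (145.107,36.656). Open path.

**Shape 2** — `<path>` rectangle, stroke `#ff00ff` → engrave (S388, F2313). Machine vertices: (82.986,57.958) → (116.468,57.958) → (116.468,17.741) → (82.986,17.741) → (82.986,57.958). Closed: final G1 returns to the first vertex.

**Shape 3** — `<rect>` rectangle, stroke `#ff00ff` → engrave (S388, F2313). Machine vertices: (57.867,72.813) → (82.437,72.813) → (82.437,29.558) → (57.867,29.558) → (57.867,72.813). Closed: final G1 returns to the first vertex.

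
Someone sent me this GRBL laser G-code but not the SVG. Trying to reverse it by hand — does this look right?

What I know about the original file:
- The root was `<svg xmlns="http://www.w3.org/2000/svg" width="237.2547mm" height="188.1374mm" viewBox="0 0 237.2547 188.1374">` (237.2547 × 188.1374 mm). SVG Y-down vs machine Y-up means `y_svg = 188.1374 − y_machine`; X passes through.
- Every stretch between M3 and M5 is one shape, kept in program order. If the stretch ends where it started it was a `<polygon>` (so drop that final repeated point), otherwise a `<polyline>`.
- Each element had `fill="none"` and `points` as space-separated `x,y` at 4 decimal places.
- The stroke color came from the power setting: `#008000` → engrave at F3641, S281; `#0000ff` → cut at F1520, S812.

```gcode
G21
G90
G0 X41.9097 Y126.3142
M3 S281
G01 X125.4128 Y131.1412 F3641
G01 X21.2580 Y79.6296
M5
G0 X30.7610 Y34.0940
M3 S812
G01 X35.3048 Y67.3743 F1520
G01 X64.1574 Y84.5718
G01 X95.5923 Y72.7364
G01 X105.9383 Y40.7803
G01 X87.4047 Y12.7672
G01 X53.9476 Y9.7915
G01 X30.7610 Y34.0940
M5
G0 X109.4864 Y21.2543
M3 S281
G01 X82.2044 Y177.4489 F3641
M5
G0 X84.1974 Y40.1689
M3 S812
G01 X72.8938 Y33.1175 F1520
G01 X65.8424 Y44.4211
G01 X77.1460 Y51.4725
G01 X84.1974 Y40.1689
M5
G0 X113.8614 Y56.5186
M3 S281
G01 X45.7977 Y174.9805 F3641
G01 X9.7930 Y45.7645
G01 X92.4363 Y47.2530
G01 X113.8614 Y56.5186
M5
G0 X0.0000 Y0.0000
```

Each laser-on run becomes one SVG element. Flip Y back into SVG space with y_svg = 188.1374 − y_machine.

Run 1: power S281 maps to stroke `#008000` (engrave). The run is open, so emit a `<polyline>` with points (Y-flipped): 41.9097,61.8232 125.4128,56.9962 21.2580,108.5078.

Run 2: power S812 maps to stroke `#0000ff` (cut). The run returns to its start, so emit a `<polygon>` with points (Y-flipped): 30.7610,154.0434 35.3048,120.7631 64.1574,103.5656 95.5923,115.4010 105.9383,147.3571 87.4047,175.3702 53.9476,178.3459.

Run 3: power S281 maps to stroke `#008000` (engrave). The run is open, so emit a `<polyline>` with points (Y-flipped): 109.4864,166.8831 82.2044,10.6885.

Run 4: power S812 maps to stroke `#0000ff` (cut). The run returns to its start, so emit a `<polygon>` with points (Y-flipped): 84.1974,147.9685 72.8938,155.0199 65.8424,143.7163 77.1460,136.6649.

Run 5: the run's S281 means `#008000` (engrave). The run returns to its start, so emit a `<polygon>` with points (Y-flipped): 113.8614,131.6188 45.7977,13.1569 9.7930,142.3729 92.4363,140.8844.

<svg xmlns="http://www.w3.org/2000/svg" width="237.2547mm" height="188.1374mm" viewBox="0 0 237.2547 188.1374">
  <polyline points="41.9097,61.8232 125.4128,56.9962 21.2580,108.5078" fill="none" stroke="#008000"/>
  <polygon points="30.7610,154.0434 35.3048,120.7631 64.1574,103.5656 95.5923,115.4010 105.9383,147.3571 87.4047,175.3702 53.9476,178.3459" fill="none" stroke="#0000ff"/>
  <polyline points="109.4864,166.8831 82.2044,10.6885" fill="none" stroke="#008000"/>
  <polygon points="84.1974,147.9685 72.8938,155.0199 65.8424,143.7163 77.1460,136.6649" fill="none" stroke="#0000ff"/>
  <polygon points="113.8614,131.6188 45.7977,13.1569 9.7930,142.3729 92.4363,140.8844" fill="none" stroke="#008000"/>
</svg>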